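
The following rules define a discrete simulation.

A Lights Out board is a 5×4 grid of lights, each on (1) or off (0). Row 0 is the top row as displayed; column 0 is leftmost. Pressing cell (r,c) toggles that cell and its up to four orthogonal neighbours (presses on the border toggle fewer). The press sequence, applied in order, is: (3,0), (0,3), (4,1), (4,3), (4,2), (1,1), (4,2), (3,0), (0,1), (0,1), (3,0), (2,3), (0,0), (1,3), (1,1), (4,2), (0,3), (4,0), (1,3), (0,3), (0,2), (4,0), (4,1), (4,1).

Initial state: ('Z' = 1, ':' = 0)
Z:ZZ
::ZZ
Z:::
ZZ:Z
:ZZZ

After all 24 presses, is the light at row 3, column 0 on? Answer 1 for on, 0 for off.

step 0: Z:ZZ
::ZZ
Z:::
ZZ:Z
:ZZZ
step 1: Z:ZZ
::ZZ
::::
:::Z
ZZZZ
step 2: Z:::
::Z:
::::
:::Z
ZZZZ
step 3: Z:::
::Z:
::::
:Z:Z
:::Z
step 4: Z:::
::Z:
::::
:Z::
::Z:
step 5: Z:::
::Z:
::::
:ZZ:
:Z:Z
step 6: ZZ::
ZZ::
:Z::
:ZZ:
:Z:Z
step 7: ZZ::
ZZ::
:Z::
:Z::
::Z:
step 8: ZZ::
ZZ::
ZZ::
Z:::
Z:Z:
step 9: ::Z:
Z:::
ZZ::
Z:::
Z:Z:
step 10: ZZ::
ZZ::
ZZ::
Z:::
Z:Z:
step 11: ZZ::
ZZ::
:Z::
:Z::
::Z:
step 12: ZZ::
ZZ:Z
:ZZZ
:Z:Z
::Z:
step 13: ::::
:Z:Z
:ZZZ
:Z:Z
::Z:
step 14: :::Z
:ZZ:
:ZZ:
:Z:Z
::Z:
step 15: :Z:Z
Z:::
::Z:
:Z:Z
::Z:
step 16: :Z:Z
Z:::
::Z:
:ZZZ
:Z:Z
step 17: :ZZ:
Z::Z
::Z:
:ZZZ
:Z:Z
step 18: :ZZ:
Z::Z
::Z:
ZZZZ
Z::Z
step 19: :ZZZ
Z:Z:
::ZZ
ZZZZ
Z::Z
step 20: :Z::
Z:ZZ
::ZZ
ZZZZ
Z::Z
step 21: ::ZZ
Z::Z
::ZZ
ZZZZ
Z::Z
step 22: ::ZZ
Z::Z
::ZZ
:ZZZ
:Z:Z
step 23: ::ZZ
Z::Z
::ZZ
::ZZ
Z:ZZ
step 24: ::ZZ
Z::Z
::ZZ
:ZZZ
:Z:Z

0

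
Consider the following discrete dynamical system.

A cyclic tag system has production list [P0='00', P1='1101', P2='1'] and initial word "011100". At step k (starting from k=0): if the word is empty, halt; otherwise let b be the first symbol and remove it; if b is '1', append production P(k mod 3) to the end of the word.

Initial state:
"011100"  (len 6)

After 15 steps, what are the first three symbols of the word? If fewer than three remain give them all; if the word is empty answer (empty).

110

k=0  "011100"  (len 6)
k=1  "11100"  (len 5)
k=2  "11001101"  (len 8)
k=3  "10011011"  (len 8)
k=4  "001101100"  (len 9)
k=5  "01101100"  (len 8)
k=6  "1101100"  (len 7)
k=7  "10110000"  (len 8)
k=8  "01100001101"  (len 11)
k=9  "1100001101"  (len 10)
k=10  "10000110100"  (len 11)
k=11  "00001101001101"  (len 14)
k=12  "0001101001101"  (len 13)
k=13  "001101001101"  (len 12)
k=14  "01101001101"  (len 11)
k=15  "1101001101"  (len 10)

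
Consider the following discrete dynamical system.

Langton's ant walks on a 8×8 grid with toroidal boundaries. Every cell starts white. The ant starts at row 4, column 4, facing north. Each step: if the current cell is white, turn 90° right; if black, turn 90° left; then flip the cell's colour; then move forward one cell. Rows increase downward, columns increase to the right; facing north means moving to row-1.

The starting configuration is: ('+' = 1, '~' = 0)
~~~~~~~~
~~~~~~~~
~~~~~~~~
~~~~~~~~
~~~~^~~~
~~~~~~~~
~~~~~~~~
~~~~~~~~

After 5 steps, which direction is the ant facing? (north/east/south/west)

[0] ~~~~~~~~
~~~~~~~~
~~~~~~~~
~~~~~~~~
~~~~^~~~
~~~~~~~~
~~~~~~~~
~~~~~~~~
[1] ~~~~~~~~
~~~~~~~~
~~~~~~~~
~~~~~~~~
~~~~+>~~
~~~~~~~~
~~~~~~~~
~~~~~~~~
[2] ~~~~~~~~
~~~~~~~~
~~~~~~~~
~~~~~~~~
~~~~++~~
~~~~~v~~
~~~~~~~~
~~~~~~~~
[3] ~~~~~~~~
~~~~~~~~
~~~~~~~~
~~~~~~~~
~~~~++~~
~~~~<+~~
~~~~~~~~
~~~~~~~~
[4] ~~~~~~~~
~~~~~~~~
~~~~~~~~
~~~~~~~~
~~~~^+~~
~~~~++~~
~~~~~~~~
~~~~~~~~
[5] ~~~~~~~~
~~~~~~~~
~~~~~~~~
~~~~~~~~
~~~<~+~~
~~~~++~~
~~~~~~~~
~~~~~~~~

west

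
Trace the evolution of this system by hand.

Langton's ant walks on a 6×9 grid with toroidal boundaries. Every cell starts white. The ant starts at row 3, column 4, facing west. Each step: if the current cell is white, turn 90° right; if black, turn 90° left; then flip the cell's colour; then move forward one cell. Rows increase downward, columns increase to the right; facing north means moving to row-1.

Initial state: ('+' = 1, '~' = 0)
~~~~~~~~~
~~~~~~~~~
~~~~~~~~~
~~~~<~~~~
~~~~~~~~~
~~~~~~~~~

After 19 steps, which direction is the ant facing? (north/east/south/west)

t=0: ~~~~~~~~~
~~~~~~~~~
~~~~~~~~~
~~~~<~~~~
~~~~~~~~~
~~~~~~~~~
t=1: ~~~~~~~~~
~~~~~~~~~
~~~~^~~~~
~~~~+~~~~
~~~~~~~~~
~~~~~~~~~
t=2: ~~~~~~~~~
~~~~~~~~~
~~~~+>~~~
~~~~+~~~~
~~~~~~~~~
~~~~~~~~~
t=3: ~~~~~~~~~
~~~~~~~~~
~~~~++~~~
~~~~+v~~~
~~~~~~~~~
~~~~~~~~~
t=4: ~~~~~~~~~
~~~~~~~~~
~~~~++~~~
~~~~<+~~~
~~~~~~~~~
~~~~~~~~~
t=5: ~~~~~~~~~
~~~~~~~~~
~~~~++~~~
~~~~~+~~~
~~~~v~~~~
~~~~~~~~~
t=6: ~~~~~~~~~
~~~~~~~~~
~~~~++~~~
~~~~~+~~~
~~~<+~~~~
~~~~~~~~~
t=7: ~~~~~~~~~
~~~~~~~~~
~~~~++~~~
~~~^~+~~~
~~~++~~~~
~~~~~~~~~
t=8: ~~~~~~~~~
~~~~~~~~~
~~~~++~~~
~~~+>+~~~
~~~++~~~~
~~~~~~~~~
t=9: ~~~~~~~~~
~~~~~~~~~
~~~~++~~~
~~~+++~~~
~~~+v~~~~
~~~~~~~~~
t=10: ~~~~~~~~~
~~~~~~~~~
~~~~++~~~
~~~+++~~~
~~~+~>~~~
~~~~~~~~~
t=11: ~~~~~~~~~
~~~~~~~~~
~~~~++~~~
~~~+++~~~
~~~+~+~~~
~~~~~v~~~
t=12: ~~~~~~~~~
~~~~~~~~~
~~~~++~~~
~~~+++~~~
~~~+~+~~~
~~~~<+~~~
t=13: ~~~~~~~~~
~~~~~~~~~
~~~~++~~~
~~~+++~~~
~~~+^+~~~
~~~~++~~~
t=14: ~~~~~~~~~
~~~~~~~~~
~~~~++~~~
~~~+++~~~
~~~++>~~~
~~~~++~~~
t=15: ~~~~~~~~~
~~~~~~~~~
~~~~++~~~
~~~++^~~~
~~~++~~~~
~~~~++~~~
t=16: ~~~~~~~~~
~~~~~~~~~
~~~~++~~~
~~~+<~~~~
~~~++~~~~
~~~~++~~~
t=17: ~~~~~~~~~
~~~~~~~~~
~~~~++~~~
~~~+~~~~~
~~~+v~~~~
~~~~++~~~
t=18: ~~~~~~~~~
~~~~~~~~~
~~~~++~~~
~~~+~~~~~
~~~+~>~~~
~~~~++~~~
t=19: ~~~~~~~~~
~~~~~~~~~
~~~~++~~~
~~~+~~~~~
~~~+~+~~~
~~~~+v~~~

south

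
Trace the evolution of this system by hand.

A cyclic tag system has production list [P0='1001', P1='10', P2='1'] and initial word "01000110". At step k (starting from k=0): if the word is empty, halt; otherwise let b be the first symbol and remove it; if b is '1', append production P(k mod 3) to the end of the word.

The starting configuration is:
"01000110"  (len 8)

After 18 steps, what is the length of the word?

k=0  "01000110"  (len 8)
k=1  "1000110"  (len 7)
k=2  "00011010"  (len 8)
k=3  "0011010"  (len 7)
k=4  "011010"  (len 6)
k=5  "11010"  (len 5)
k=6  "10101"  (len 5)
k=7  "01011001"  (len 8)
k=8  "1011001"  (len 7)
k=9  "0110011"  (len 7)
k=10  "110011"  (len 6)
k=11  "1001110"  (len 7)
k=12  "0011101"  (len 7)
k=13  "011101"  (len 6)
k=14  "11101"  (len 5)
k=15  "11011"  (len 5)
k=16  "10111001"  (len 8)
k=17  "011100110"  (len 9)
k=18  "11100110"  (len 8)

8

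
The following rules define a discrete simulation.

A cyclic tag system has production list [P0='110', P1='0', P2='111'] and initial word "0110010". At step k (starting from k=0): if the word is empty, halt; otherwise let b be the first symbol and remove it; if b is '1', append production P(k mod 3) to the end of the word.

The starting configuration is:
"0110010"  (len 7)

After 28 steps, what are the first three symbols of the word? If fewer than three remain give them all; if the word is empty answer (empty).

gen 0: "0110010"  (len 7)
gen 1: "110010"  (len 6)
gen 2: "100100"  (len 6)
gen 3: "00100111"  (len 8)
gen 4: "0100111"  (len 7)
gen 5: "100111"  (len 6)
gen 6: "00111111"  (len 8)
gen 7: "0111111"  (len 7)
gen 8: "111111"  (len 6)
gen 9: "11111111"  (len 8)
gen 10: "1111111110"  (len 10)
gen 11: "1111111100"  (len 10)
gen 12: "111111100111"  (len 12)
gen 13: "11111100111110"  (len 14)
gen 14: "11111001111100"  (len 14)
gen 15: "1111001111100111"  (len 16)
gen 16: "111001111100111110"  (len 18)
gen 17: "110011111001111100"  (len 18)
gen 18: "10011111001111100111"  (len 20)
gen 19: "0011111001111100111110"  (len 22)
gen 20: "011111001111100111110"  (len 21)
gen 21: "11111001111100111110"  (len 20)
gen 22: "1111001111100111110110"  (len 22)
gen 23: "1110011111001111101100"  (len 22)
gen 24: "110011111001111101100111"  (len 24)
gen 25: "10011111001111101100111110"  (len 26)
gen 26: "00111110011111011001111100"  (len 26)
gen 27: "0111110011111011001111100"  (len 25)
gen 28: "111110011111011001111100"  (len 24)

111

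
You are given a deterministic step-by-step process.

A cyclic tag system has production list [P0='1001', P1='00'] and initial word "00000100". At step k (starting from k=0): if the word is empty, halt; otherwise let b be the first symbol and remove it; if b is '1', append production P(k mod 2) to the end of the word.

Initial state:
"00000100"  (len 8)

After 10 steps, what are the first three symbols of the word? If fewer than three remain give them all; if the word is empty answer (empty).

(empty)

[0] "00000100"  (len 8)
[1] "0000100"  (len 7)
[2] "000100"  (len 6)
[3] "00100"  (len 5)
[4] "0100"  (len 4)
[5] "100"  (len 3)
[6] "0000"  (len 4)
[7] "000"  (len 3)
[8] "00"  (len 2)
[9] "0"  (len 1)
[10] (halted — word empty)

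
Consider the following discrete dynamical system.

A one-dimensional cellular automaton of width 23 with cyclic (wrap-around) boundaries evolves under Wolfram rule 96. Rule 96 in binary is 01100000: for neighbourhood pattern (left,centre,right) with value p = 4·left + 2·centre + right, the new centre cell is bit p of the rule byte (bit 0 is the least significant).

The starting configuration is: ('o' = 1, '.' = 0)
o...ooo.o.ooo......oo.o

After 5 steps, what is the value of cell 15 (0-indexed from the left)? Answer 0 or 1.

0) o...ooo.o.ooo......oo.o
1) o.....oo.o..o.......oo.
2) .......oo............oo
3) ........o.............o
4) .......................
5) .......................

0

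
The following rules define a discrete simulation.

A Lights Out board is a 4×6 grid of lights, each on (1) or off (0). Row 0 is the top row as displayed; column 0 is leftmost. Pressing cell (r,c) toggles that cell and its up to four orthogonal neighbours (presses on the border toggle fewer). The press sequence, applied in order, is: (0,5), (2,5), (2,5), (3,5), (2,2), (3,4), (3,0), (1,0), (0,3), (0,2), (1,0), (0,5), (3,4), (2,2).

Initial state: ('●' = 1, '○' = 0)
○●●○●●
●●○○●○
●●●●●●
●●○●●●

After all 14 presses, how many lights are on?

12

[0] ○●●○●●
●●○○●○
●●●●●●
●●○●●●
[1] ○●●○○○
●●○○●●
●●●●●●
●●○●●●
[2] ○●●○○○
●●○○●○
●●●●○○
●●○●●○
[3] ○●●○○○
●●○○●●
●●●●●●
●●○●●●
[4] ○●●○○○
●●○○●●
●●●●●○
●●○●○○
[5] ○●●○○○
●●●○●●
●○○○●○
●●●●○○
[6] ○●●○○○
●●●○●●
●○○○○○
●●●○●●
[7] ○●●○○○
●●●○●●
○○○○○○
○○●○●●
[8] ●●●○○○
○○●○●●
●○○○○○
○○●○●●
[9] ●●○●●○
○○●●●●
●○○○○○
○○●○●●
[10] ●○●○●○
○○○●●●
●○○○○○
○○●○●●
[11] ○○●○●○
●●○●●●
○○○○○○
○○●○●●
[12] ○○●○○●
●●○●●○
○○○○○○
○○●○●●
[13] ○○●○○●
●●○●●○
○○○○●○
○○●●○○
[14] ○○●○○●
●●●●●○
○●●●●○
○○○●○○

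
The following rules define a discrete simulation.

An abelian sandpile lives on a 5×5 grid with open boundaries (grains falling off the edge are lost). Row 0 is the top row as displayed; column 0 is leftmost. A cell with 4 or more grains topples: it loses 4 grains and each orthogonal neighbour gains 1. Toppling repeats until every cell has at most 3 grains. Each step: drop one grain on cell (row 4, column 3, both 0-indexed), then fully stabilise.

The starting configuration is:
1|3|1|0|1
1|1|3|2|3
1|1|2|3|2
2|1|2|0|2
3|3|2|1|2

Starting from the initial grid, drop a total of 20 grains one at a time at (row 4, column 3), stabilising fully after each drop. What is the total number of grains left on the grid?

45

k=0  1|3|1|0|1
1|1|3|2|3
1|1|2|3|2
2|1|2|0|2
3|3|2|1|2
k=1  1|3|1|0|1
1|1|3|2|3
1|1|2|3|2
2|1|2|0|2
3|3|2|2|2
k=2  1|3|1|0|1
1|1|3|2|3
1|1|2|3|2
2|1|2|0|2
3|3|2|3|2
k=3  1|3|1|0|1
1|1|3|2|3
1|1|2|3|2
2|1|2|1|2
3|3|3|0|3
k=4  1|3|1|0|1
1|1|3|2|3
1|1|2|3|2
2|1|2|1|2
3|3|3|1|3
k=5  1|3|1|0|1
1|1|3|2|3
1|1|2|3|2
2|1|2|1|2
3|3|3|2|3
k=6  1|3|1|0|1
1|1|3|2|3
1|1|2|3|2
2|1|2|1|2
3|3|3|3|3
k=7  1|3|1|0|1
1|1|3|2|3
1|1|2|3|2
3|2|3|2|3
0|1|1|2|0
k=8  1|3|1|0|1
1|1|3|2|3
1|1|2|3|2
3|2|3|2|3
0|1|1|3|0
k=9  1|3|1|0|1
1|1|3|2|3
1|1|2|3|2
3|2|3|3|3
0|1|2|0|1
k=10  1|3|1|0|1
1|1|3|2|3
1|1|2|3|2
3|2|3|3|3
0|1|2|1|1
k=11  1|3|1|0|1
1|1|3|2|3
1|1|2|3|2
3|2|3|3|3
0|1|2|2|1
k=12  1|3|1|0|1
1|1|3|2|3
1|1|2|3|2
3|2|3|3|3
0|1|2|3|1
k=13  1|3|2|1|2
1|2|1|1|1
1|2|1|3|1
3|3|2|3|1
0|2|0|2|3
k=14  1|3|2|1|2
1|2|1|1|1
1|2|1|3|1
3|3|2|3|1
0|2|0|3|3
k=15  1|3|2|1|2
1|2|1|2|1
1|2|2|0|2
3|3|3|1|3
0|2|1|2|0
k=16  1|3|2|1|2
1|2|1|2|1
1|2|2|0|2
3|3|3|1|3
0|2|1|3|0
k=17  1|3|2|1|2
1|2|1|2|1
1|2|2|0|2
3|3|3|2|3
0|2|2|0|1
k=18  1|3|2|1|2
1|2|1|2|1
1|2|2|0|2
3|3|3|2|3
0|2|2|1|1
k=19  1|3|2|1|2
1|2|1|2|1
1|2|2|0|2
3|3|3|2|3
0|2|2|2|1
k=20  1|3|2|1|2
1|2|1|2|1
1|2|2|0|2
3|3|3|2|3
0|2|2|3|1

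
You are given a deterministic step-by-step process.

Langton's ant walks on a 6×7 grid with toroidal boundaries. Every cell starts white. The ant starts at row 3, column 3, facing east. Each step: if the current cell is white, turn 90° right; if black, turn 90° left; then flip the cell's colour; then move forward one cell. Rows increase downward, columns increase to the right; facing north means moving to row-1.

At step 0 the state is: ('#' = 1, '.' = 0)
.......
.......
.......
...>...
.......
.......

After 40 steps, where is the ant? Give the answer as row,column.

3,1

step 0: .......
.......
.......
...>...
.......
.......
step 1: .......
.......
.......
...#...
...v...
.......
step 2: .......
.......
.......
...#...
..<#...
.......
step 3: .......
.......
.......
..^#...
..##...
.......
step 4: .......
.......
.......
..#>...
..##...
.......
step 5: .......
.......
...^...
..#....
..##...
.......
step 6: .......
.......
...#>..
..#....
..##...
.......
step 7: .......
.......
...##..
..#.v..
..##...
.......
step 8: .......
.......
...##..
..#<#..
..##...
.......
step 9: .......
.......
...^#..
..###..
..##...
.......
step 10: .......
.......
..<.#..
..###..
..##...
.......
step 11: .......
..^....
..#.#..
..###..
..##...
.......
step 12: .......
..#>...
..#.#..
..###..
..##...
.......
step 13: .......
..##...
..#v#..
..###..
..##...
.......
step 14: .......
..##...
..<##..
..###..
..##...
.......
step 15: .......
..##...
...##..
..v##..
..##...
.......
step 16: .......
..##...
...##..
...>#..
..##...
.......
step 17: .......
..##...
...^#..
....#..
..##...
.......
step 18: .......
..##...
..<.#..
....#..
..##...
.......
step 19: .......
..^#...
..#.#..
....#..
..##...
.......
step 20: .......
.<.#...
..#.#..
....#..
..##...
.......
step 21: .^.....
.#.#...
..#.#..
....#..
..##...
.......
step 22: .#>....
.#.#...
..#.#..
....#..
..##...
.......
step 23: .##....
.#v#...
..#.#..
....#..
..##...
.......
step 24: .##....
.<##...
..#.#..
....#..
..##...
.......
step 25: .##....
..##...
.v#.#..
....#..
..##...
.......
step 26: .##....
..##...
<##.#..
....#..
..##...
.......
step 27: .##....
^.##...
###.#..
....#..
..##...
.......
step 28: .##....
#>##...
###.#..
....#..
..##...
.......
step 29: .##....
####...
#v#.#..
....#..
..##...
.......
step 30: .##....
####...
#.>.#..
....#..
..##...
.......
step 31: .##....
##^#...
#...#..
....#..
..##...
.......
step 32: .##....
#<.#...
#...#..
....#..
..##...
.......
step 33: .##....
#..#...
#v..#..
....#..
..##...
.......
step 34: .##....
#..#...
<#..#..
....#..
..##...
.......
step 35: .##....
#..#...
.#..#..
v...#..
..##...
.......
step 36: .##....
#..#...
.#..#..
#...#.<
..##...
.......
step 37: .##....
#..#...
.#..#.^
#...#.#
..##...
.......
step 38: .##....
#..#...
>#..#.#
#...#.#
..##...
.......
step 39: .##....
#..#...
##..#.#
v...#.#
..##...
.......
step 40: .##....
#..#...
##..#.#
.>..#.#
..##...
.......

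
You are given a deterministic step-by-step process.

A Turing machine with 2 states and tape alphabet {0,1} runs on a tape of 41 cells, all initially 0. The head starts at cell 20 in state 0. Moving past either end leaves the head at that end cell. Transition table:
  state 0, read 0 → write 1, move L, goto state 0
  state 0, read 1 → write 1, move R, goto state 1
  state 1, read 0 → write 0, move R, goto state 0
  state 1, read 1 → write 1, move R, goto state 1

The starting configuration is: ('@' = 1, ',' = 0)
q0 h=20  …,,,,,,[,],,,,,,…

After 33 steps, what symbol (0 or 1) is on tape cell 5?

0) q0 h=20  …,,,,,,[,],,,,,,…
1) q0 h=19  …,,,,,,[,]@,,,,,…
2) q0 h=18  …,,,,,,[,]@@,,,,…
3) q0 h=17  …,,,,,,[,]@@@,,,…
4) q0 h=16  …,,,,,,[,]@@@@,,…
5) q0 h=15  …,,,,,,[,]@@@@@,…
6) q0 h=14  …,,,,,,[,]@@@@@@…
7) q0 h=13  …,,,,,,[,]@@@@@@…
8) q0 h=12  …,,,,,,[,]@@@@@@…
9) q0 h=11  …,,,,,,[,]@@@@@@…
10) q0 h=10  …,,,,,,[,]@@@@@@…
11) q0 h= 9  …,,,,,,[,]@@@@@@…
12) q0 h= 8  …,,,,,,[,]@@@@@@…
13) q0 h= 7  …,,,,,,[,]@@@@@@…
14) q0 h= 6  |,,,,,,[,]@@@@@@…
15) q0 h= 5  |,,,,,[,]@@@@@@…
16) q0 h= 4  |,,,,[,]@@@@@@…
17) q0 h= 3  |,,,[,]@@@@@@…
18) q0 h= 2  |,,[,]@@@@@@…
19) q0 h= 1  |,[,]@@@@@@…
20) q0 h= 0  |[,]@@@@@@…
21) q0 h= 0  |[@]@@@@@@…
22) q1 h= 1  |@[@]@@@@@@…
23) q1 h= 2  |@@[@]@@@@@@…
24) q1 h= 3  |@@@[@]@@@@@@…
25) q1 h= 4  |@@@@[@]@@@@@@…
26) q1 h= 5  |@@@@@[@]@@@@@@…
27) q1 h= 6  |@@@@@@[@]@@@@@@…
28) q1 h= 7  …@@@@@@[@]@@@@@@…
29) q1 h= 8  …@@@@@@[@]@@@@@@…
30) q1 h= 9  …@@@@@@[@]@@@@@@…
31) q1 h=10  …@@@@@@[@]@@@@@@…
32) q1 h=11  …@@@@@@[@]@@@@@@…
33) q1 h=12  …@@@@@@[@]@@@@@@…

1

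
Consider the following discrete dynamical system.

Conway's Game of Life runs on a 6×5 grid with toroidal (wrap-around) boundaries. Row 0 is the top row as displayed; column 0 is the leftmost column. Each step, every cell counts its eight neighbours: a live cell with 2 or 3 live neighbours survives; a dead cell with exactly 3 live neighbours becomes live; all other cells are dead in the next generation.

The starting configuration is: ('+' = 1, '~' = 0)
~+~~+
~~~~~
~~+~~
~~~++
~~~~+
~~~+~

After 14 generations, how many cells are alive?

[0] ~+~~+
~~~~~
~~+~~
~~~++
~~~~+
~~~+~
[1] ~~~~~
~~~~~
~~~+~
~~~++
~~~~+
+~~++
[2] ~~~~+
~~~~~
~~~++
~~~++
~~~~~
+~~++
[3] +~~++
~~~++
~~~++
~~~++
+~~~~
+~~++
[4] ~~+~~
~~+~~
+~+~~
+~~+~
+~~~~
~+~+~
[5] ~+++~
~~++~
~~+++
+~~~~
+++~~
~++~~
[6] ~~~~~
~~~~~
~++~+
+~~~~
+~+~~
~~~~~
[7] ~~~~~
~~~~~
++~~~
+~+++
~+~~~
~~~~~
[8] ~~~~~
~~~~~
++++~
~~+++
+++++
~~~~~
[9] ~~~~~
~++~~
++~~~
~~~~~
++~~~
+++++
[10] ~~~~+
+++~~
+++~~
~~~~~
~~~+~
~~+++
[11] ~~~~+
~~+++
+~+~~
~++~~
~~+++
~~+~+
[12] +~+~+
+++~+
+~~~+
+~~~+
+~~~+
+~+~+
[13] ~~+~~
~~+~~
~~~~~
~+~+~
~~~~~
~~~~~
[14] ~~~~~
~~~~~
~~+~~
~~~~~
~~~~~
~~~~~

1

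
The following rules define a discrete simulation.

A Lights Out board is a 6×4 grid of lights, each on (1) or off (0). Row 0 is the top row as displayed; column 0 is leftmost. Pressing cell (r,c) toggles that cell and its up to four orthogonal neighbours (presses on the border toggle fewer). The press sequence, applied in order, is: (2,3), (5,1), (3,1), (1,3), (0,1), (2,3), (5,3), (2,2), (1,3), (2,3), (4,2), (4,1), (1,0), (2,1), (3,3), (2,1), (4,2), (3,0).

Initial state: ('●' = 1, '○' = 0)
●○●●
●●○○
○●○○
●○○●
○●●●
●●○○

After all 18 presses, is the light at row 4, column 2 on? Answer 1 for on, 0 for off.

k=0  ●○●●
●●○○
○●○○
●○○●
○●●●
●●○○
k=1  ●○●●
●●○●
○●●●
●○○○
○●●●
●●○○
k=2  ●○●●
●●○●
○●●●
●○○○
○○●●
○○●○
k=3  ●○●●
●●○●
○○●●
○●●○
○●●●
○○●○
k=4  ●○●○
●●●○
○○●○
○●●○
○●●●
○○●○
k=5  ○●○○
●○●○
○○●○
○●●○
○●●●
○○●○
k=6  ○●○○
●○●●
○○○●
○●●●
○●●●
○○●○
k=7  ○●○○
●○●●
○○○●
○●●●
○●●○
○○○●
k=8  ○●○○
●○○●
○●●○
○●○●
○●●○
○○○●
k=9  ○●○●
●○●○
○●●●
○●○●
○●●○
○○○●
k=10  ○●○●
●○●●
○●○○
○●○○
○●●○
○○○●
k=11  ○●○●
●○●●
○●○○
○●●○
○○○●
○○●●
k=12  ○●○●
●○●●
○●○○
○○●○
●●●●
○●●●
k=13  ●●○●
○●●●
●●○○
○○●○
●●●●
○●●●
k=14  ●●○●
○○●●
○○●○
○●●○
●●●●
○●●●
k=15  ●●○●
○○●●
○○●●
○●○●
●●●○
○●●●
k=16  ●●○●
○●●●
●●○●
○○○●
●●●○
○●●●
k=17  ●●○●
○●●●
●●○●
○○●●
●○○●
○●○●
k=18  ●●○●
○●●●
○●○●
●●●●
○○○●
○●○●

0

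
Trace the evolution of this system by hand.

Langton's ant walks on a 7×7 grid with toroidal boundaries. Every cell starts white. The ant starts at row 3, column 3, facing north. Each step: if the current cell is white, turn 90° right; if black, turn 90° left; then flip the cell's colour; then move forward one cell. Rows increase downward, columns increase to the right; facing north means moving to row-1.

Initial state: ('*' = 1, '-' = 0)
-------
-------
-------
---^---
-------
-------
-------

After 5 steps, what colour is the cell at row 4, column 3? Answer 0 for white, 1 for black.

t=0: -------
-------
-------
---^---
-------
-------
-------
t=1: -------
-------
-------
---*>--
-------
-------
-------
t=2: -------
-------
-------
---**--
----v--
-------
-------
t=3: -------
-------
-------
---**--
---<*--
-------
-------
t=4: -------
-------
-------
---^*--
---**--
-------
-------
t=5: -------
-------
-------
--<-*--
---**--
-------
-------

1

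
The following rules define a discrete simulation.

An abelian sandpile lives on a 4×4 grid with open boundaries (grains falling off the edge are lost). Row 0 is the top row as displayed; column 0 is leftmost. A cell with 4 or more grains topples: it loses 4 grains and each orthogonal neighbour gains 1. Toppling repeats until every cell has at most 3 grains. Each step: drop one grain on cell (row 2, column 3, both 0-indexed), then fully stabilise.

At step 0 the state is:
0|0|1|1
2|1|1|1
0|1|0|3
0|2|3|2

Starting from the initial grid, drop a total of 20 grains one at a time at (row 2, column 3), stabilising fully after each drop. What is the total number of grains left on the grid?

26

gen 0: 0|0|1|1
2|1|1|1
0|1|0|3
0|2|3|2
gen 1: 0|0|1|1
2|1|1|2
0|1|1|0
0|2|3|3
gen 2: 0|0|1|1
2|1|1|2
0|1|1|1
0|2|3|3
gen 3: 0|0|1|1
2|1|1|2
0|1|1|2
0|2|3|3
gen 4: 0|0|1|1
2|1|1|2
0|1|1|3
0|2|3|3
gen 5: 0|0|1|1
2|1|1|3
0|1|3|1
0|3|0|1
gen 6: 0|0|1|1
2|1|1|3
0|1|3|2
0|3|0|1
gen 7: 0|0|1|1
2|1|1|3
0|1|3|3
0|3|0|1
gen 8: 0|0|1|2
2|1|3|0
0|2|0|2
0|3|1|2
gen 9: 0|0|1|2
2|1|3|0
0|2|0|3
0|3|1|2
gen 10: 0|0|1|2
2|1|3|1
0|2|1|0
0|3|1|3
gen 11: 0|0|1|2
2|1|3|1
0|2|1|1
0|3|1|3
gen 12: 0|0|1|2
2|1|3|1
0|2|1|2
0|3|1|3
gen 13: 0|0|1|2
2|1|3|1
0|2|1|3
0|3|1|3
gen 14: 0|0|1|2
2|1|3|2
0|2|2|1
0|3|2|0
gen 15: 0|0|1|2
2|1|3|2
0|2|2|2
0|3|2|0
gen 16: 0|0|1|2
2|1|3|2
0|2|2|3
0|3|2|0
gen 17: 0|0|1|2
2|1|3|3
0|2|3|0
0|3|2|1
gen 18: 0|0|1|2
2|1|3|3
0|2|3|1
0|3|2|1
gen 19: 0|0|1|2
2|1|3|3
0|2|3|2
0|3|2|1
gen 20: 0|0|1|2
2|1|3|3
0|2|3|3
0|3|2|1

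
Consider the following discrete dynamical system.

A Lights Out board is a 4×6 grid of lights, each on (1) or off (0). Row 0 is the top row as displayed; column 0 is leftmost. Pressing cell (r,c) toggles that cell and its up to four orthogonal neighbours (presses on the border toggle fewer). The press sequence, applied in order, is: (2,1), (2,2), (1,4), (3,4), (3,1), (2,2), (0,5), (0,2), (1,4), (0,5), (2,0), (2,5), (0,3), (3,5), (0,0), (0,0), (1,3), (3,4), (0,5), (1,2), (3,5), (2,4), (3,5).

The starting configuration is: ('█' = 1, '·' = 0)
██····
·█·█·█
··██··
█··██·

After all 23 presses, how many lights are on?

16

gen 0: ██····
·█·█·█
··██··
█··██·
gen 1: ██····
···█·█
██·█··
██·██·
gen 2: ██····
··██·█
█·█···
█████·
gen 3: ██··█·
··█·█·
█·█·█·
█████·
gen 4: ██··█·
··█·█·
█·█···
███··█
gen 5: ██··█·
··█·█·
███···
·····█
gen 6: ██··█·
····█·
█··█··
··█··█
gen 7: ██···█
····██
█··█··
··█··█
gen 8: █·██·█
··█·██
█··█··
··█··█
gen 9: █·████
··██··
█··██·
··█··█
gen 10: █·██··
··██·█
█··██·
··█··█
gen 11: █·██··
█·██·█
·█·██·
█·█··█
gen 12: █·██··
█·██··
·█·█·█
█·█···
gen 13: █···█·
█·█···
·█·█·█
█·█···
gen 14: █···█·
█·█···
·█·█··
█·█·██
gen 15: ·█··█·
··█···
·█·█··
█·█·██
gen 16: █···█·
█·█···
·█·█··
█·█·██
gen 17: █··██·
█··██·
·█····
█·█·██
gen 18: █··██·
█··██·
·█··█·
█·██··
gen 19: █··█·█
█··███
·█··█·
█·██··
gen 20: █·██·█
███·██
·██·█·
█·██··
gen 21: █·██·█
███·██
·██·██
█·████
gen 22: █·██·█
███··█
·███··
█·██·█
gen 23: █·██·█
███··█
·███·█
█·███·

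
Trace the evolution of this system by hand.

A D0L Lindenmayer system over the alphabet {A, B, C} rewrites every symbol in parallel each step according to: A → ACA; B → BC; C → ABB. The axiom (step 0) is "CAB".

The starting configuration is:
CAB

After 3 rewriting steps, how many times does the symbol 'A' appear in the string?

step 0: CAB
step 1: ABBACABC
step 2: ACABCBCACAABBACABCABB
step 3: ACAABBACABCABBBCABBACAABBACAACABCBCACAABBACABCABBACABCBC

22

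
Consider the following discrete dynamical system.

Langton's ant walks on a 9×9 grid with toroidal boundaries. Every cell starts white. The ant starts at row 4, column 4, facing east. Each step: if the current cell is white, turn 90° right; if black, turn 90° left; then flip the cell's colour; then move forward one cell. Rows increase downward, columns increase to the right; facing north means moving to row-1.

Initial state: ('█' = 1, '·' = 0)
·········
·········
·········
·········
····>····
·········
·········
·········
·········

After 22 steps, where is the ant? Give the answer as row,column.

1,3

step 0: ·········
·········
·········
·········
····>····
·········
·········
·········
·········
step 1: ·········
·········
·········
·········
····█····
····v····
·········
·········
·········
step 2: ·········
·········
·········
·········
····█····
···<█····
·········
·········
·········
step 3: ·········
·········
·········
·········
···^█····
···██····
·········
·········
·········
step 4: ·········
·········
·········
·········
···█>····
···██····
·········
·········
·········
step 5: ·········
·········
·········
····^····
···█·····
···██····
·········
·········
·········
step 6: ·········
·········
·········
····█>···
···█·····
···██····
·········
·········
·········
step 7: ·········
·········
·········
····██···
···█·v···
···██····
·········
·········
·········
step 8: ·········
·········
·········
····██···
···█<█···
···██····
·········
·········
·········
step 9: ·········
·········
·········
····^█···
···███···
···██····
·········
·········
·········
step 10: ·········
·········
·········
···<·█···
···███···
···██····
·········
·········
·········
step 11: ·········
·········
···^·····
···█·█···
···███···
···██····
·········
·········
·········
step 12: ·········
·········
···█>····
···█·█···
···███···
···██····
·········
·········
·········
step 13: ·········
·········
···██····
···█v█···
···███···
···██····
·········
·········
·········
step 14: ·········
·········
···██····
···<██···
···███···
···██····
·········
·········
·········
step 15: ·········
·········
···██····
····██···
···v██···
···██····
·········
·········
·········
step 16: ·········
·········
···██····
····██···
····>█···
···██····
·········
·········
·········
step 17: ·········
·········
···██····
····^█···
·····█···
···██····
·········
·········
·········
step 18: ·········
·········
···██····
···<·█···
·····█···
···██····
·········
·········
·········
step 19: ·········
·········
···^█····
···█·█···
·····█···
···██····
·········
·········
·········
step 20: ·········
·········
··<·█····
···█·█···
·····█···
···██····
·········
·········
·········
step 21: ·········
··^······
··█·█····
···█·█···
·····█···
···██····
·········
·········
·········
step 22: ·········
··█>·····
··█·█····
···█·█···
·····█···
···██····
·········
·········
·········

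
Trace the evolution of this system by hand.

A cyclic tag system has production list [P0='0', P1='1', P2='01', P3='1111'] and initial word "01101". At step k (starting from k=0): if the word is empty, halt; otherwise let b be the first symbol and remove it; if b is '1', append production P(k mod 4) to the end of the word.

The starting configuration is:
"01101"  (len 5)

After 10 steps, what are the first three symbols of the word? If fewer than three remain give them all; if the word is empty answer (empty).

0) "01101"  (len 5)
1) "1101"  (len 4)
2) "1011"  (len 4)
3) "01101"  (len 5)
4) "1101"  (len 4)
5) "1010"  (len 4)
6) "0101"  (len 4)
7) "101"  (len 3)
8) "011111"  (len 6)
9) "11111"  (len 5)
10) "11111"  (len 5)

111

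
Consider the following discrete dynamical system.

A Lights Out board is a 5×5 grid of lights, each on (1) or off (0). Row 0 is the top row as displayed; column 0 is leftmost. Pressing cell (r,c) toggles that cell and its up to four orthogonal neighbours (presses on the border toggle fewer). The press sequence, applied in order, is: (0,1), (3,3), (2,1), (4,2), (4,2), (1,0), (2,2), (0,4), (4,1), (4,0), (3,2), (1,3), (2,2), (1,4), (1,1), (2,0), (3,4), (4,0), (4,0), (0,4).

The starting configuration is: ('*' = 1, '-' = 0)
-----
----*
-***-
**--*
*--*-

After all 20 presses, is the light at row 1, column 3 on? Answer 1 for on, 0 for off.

0

t=0: -----
----*
-***-
**--*
*--*-
t=1: ***--
-*--*
-***-
**--*
*--*-
t=2: ***--
-*--*
-**--
****-
*----
t=3: ***--
----*
*----
*-**-
*----
t=4: ***--
----*
*----
*--*-
****-
t=5: ***--
----*
*----
*-**-
*----
t=6: -**--
**--*
-----
*-**-
*----
t=7: -**--
***-*
-***-
*--*-
*----
t=8: -****
***--
-***-
*--*-
*----
t=9: -****
***--
-***-
**-*-
-**--
t=10: -****
***--
-***-
-*-*-
*-*--
t=11: -****
***--
-*-*-
--*--
*----
t=12: -**-*
**-**
-*---
--*--
*----
t=13: -**-*
*****
--**-
-----
*----
t=14: -**--
***--
--***
-----
*----
t=15: --*--
-----
-****
-----
*----
t=16: --*--
*----
*-***
*----
*----
t=17: --*--
*----
*-**-
*--**
*---*
t=18: --*--
*----
*-**-
---**
-*--*
t=19: --*--
*----
*-**-
*--**
*---*
t=20: --***
*---*
*-**-
*--**
*---*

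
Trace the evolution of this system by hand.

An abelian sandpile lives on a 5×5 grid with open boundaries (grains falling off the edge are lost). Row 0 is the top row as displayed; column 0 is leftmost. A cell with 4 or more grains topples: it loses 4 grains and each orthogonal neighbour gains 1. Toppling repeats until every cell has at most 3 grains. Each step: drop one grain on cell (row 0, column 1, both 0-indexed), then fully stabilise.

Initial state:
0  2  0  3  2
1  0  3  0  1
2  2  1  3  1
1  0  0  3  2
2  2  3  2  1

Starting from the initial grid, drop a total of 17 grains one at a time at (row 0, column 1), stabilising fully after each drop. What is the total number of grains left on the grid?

45

gen 0: 0  2  0  3  2
1  0  3  0  1
2  2  1  3  1
1  0  0  3  2
2  2  3  2  1
gen 1: 0  3  0  3  2
1  0  3  0  1
2  2  1  3  1
1  0  0  3  2
2  2  3  2  1
gen 2: 1  0  1  3  2
1  1  3  0  1
2  2  1  3  1
1  0  0  3  2
2  2  3  2  1
gen 3: 1  1  1  3  2
1  1  3  0  1
2  2  1  3  1
1  0  0  3  2
2  2  3  2  1
gen 4: 1  2  1  3  2
1  1  3  0  1
2  2  1  3  1
1  0  0  3  2
2  2  3  2  1
gen 5: 1  3  1  3  2
1  1  3  0  1
2  2  1  3  1
1  0  0  3  2
2  2  3  2  1
gen 6: 2  0  2  3  2
1  2  3  0  1
2  2  1  3  1
1  0  0  3  2
2  2  3  2  1
gen 7: 2  1  2  3  2
1  2  3  0  1
2  2  1  3  1
1  0  0  3  2
2  2  3  2  1
gen 8: 2  2  2  3  2
1  2  3  0  1
2  2  1  3  1
1  0  0  3  2
2  2  3  2  1
gen 9: 2  3  2  3  2
1  2  3  0  1
2  2  1  3  1
1  0  0  3  2
2  2  3  2  1
gen 10: 3  0  3  3  2
1  3  3  0  1
2  2  1  3  1
1  0  0  3  2
2  2  3  2  1
gen 11: 3  1  3  3  2
1  3  3  0  1
2  2  1  3  1
1  0  0  3  2
2  2  3  2  1
gen 12: 3  2  3  3  2
1  3  3  0  1
2  2  1  3  1
1  0  0  3  2
2  2  3  2  1
gen 13: 3  3  3  3  2
1  3  3  0  1
2  2  1  3  1
1  0  0  3  2
2  2  3  2  1
gen 14: 0  3  2  0  3
3  1  1  2  1
2  3  2  3  1
1  0  0  3  2
2  2  3  2  1
gen 15: 1  0  3  0  3
3  2  1  2  1
2  3  2  3  1
1  0  0  3  2
2  2  3  2  1
gen 16: 1  1  3  0  3
3  2  1  2  1
2  3  2  3  1
1  0  0  3  2
2  2  3  2  1
gen 17: 1  2  3  0  3
3  2  1  2  1
2  3  2  3  1
1  0  0  3  2
2  2  3  2  1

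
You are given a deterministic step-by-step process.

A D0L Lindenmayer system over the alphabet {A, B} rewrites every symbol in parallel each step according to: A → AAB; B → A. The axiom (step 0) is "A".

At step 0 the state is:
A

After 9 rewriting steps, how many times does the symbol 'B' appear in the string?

gen 0: A
gen 1: AAB
gen 2: AABAABA
gen 3: AABAABAAABAABAAAB
gen 4: AABAABAAABAABAAABAABAABAAABAABAAABAABAABA
gen 5: AABAABAAABAABAAABAABAABAAABAABAAABAABAABAAABAABAAABAABAAABAABAABAAABAABAAABAABAABAAABAABAAABAABAAAB
gen 6: AABAABAAABAABAAABAABAABAAABAABAAABAABAABAAABAABAAABAABAAAB…AABAABAAABAABAAABAABAABAAABAABAAABAABAABAAABAABAAABAABAABA  (len 239)
gen 7: AABAABAAABAABAAABAABAABAAABAABAAABAABAABAAABAABAAABAABAAAB…AABAABAAABAABAAABAABAABAAABAABAAABAABAABAAABAABAAABAABAAAB  (len 577)
gen 8: AABAABAAABAABAAABAABAABAAABAABAAABAABAABAAABAABAAABAABAAAB…AABAABAAABAABAAABAABAABAAABAABAAABAABAABAAABAABAAABAABAABA  (len 1393)
gen 9: AABAABAAABAABAAABAABAABAAABAABAAABAABAABAAABAABAAABAABAAAB…AABAABAAABAABAAABAABAABAAABAABAAABAABAABAAABAABAAABAABAAAB  (len 3363)

985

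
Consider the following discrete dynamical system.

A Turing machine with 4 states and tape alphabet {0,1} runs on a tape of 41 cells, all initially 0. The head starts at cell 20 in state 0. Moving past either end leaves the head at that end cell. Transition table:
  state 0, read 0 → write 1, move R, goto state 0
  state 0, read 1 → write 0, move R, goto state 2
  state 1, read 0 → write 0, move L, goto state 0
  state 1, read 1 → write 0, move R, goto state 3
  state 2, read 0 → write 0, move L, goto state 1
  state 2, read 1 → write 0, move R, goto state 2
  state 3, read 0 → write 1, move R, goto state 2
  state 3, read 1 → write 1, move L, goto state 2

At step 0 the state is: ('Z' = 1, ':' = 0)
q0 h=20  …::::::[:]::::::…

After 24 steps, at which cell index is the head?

[0] q0 h=20  …::::::[:]::::::…
[1] q0 h=21  …:::::Z[:]::::::…
[2] q0 h=22  …::::ZZ[:]::::::…
[3] q0 h=23  …:::ZZZ[:]::::::…
[4] q0 h=24  …::ZZZZ[:]::::::…
[5] q0 h=25  …:ZZZZZ[:]::::::…
[6] q0 h=26  …ZZZZZZ[:]::::::…
[7] q0 h=27  …ZZZZZZ[:]::::::…
[8] q0 h=28  …ZZZZZZ[:]::::::…
[9] q0 h=29  …ZZZZZZ[:]::::::…
[10] q0 h=30  …ZZZZZZ[:]::::::…
[11] q0 h=31  …ZZZZZZ[:]::::::…
[12] q0 h=32  …ZZZZZZ[:]::::::…
[13] q0 h=33  …ZZZZZZ[:]::::::…
[14] q0 h=34  …ZZZZZZ[:]::::::|
[15] q0 h=35  …ZZZZZZ[:]:::::|
[16] q0 h=36  …ZZZZZZ[:]::::|
[17] q0 h=37  …ZZZZZZ[:]:::|
[18] q0 h=38  …ZZZZZZ[:]::|
[19] q0 h=39  …ZZZZZZ[:]:|
[20] q0 h=40  …ZZZZZZ[:]|
[21] q0 h=40  …ZZZZZZ[Z]|
[22] q2 h=40  …ZZZZZZ[:]|
[23] q1 h=39  …ZZZZZZ[Z]:|
[24] q3 h=40  …ZZZZZ:[:]|

40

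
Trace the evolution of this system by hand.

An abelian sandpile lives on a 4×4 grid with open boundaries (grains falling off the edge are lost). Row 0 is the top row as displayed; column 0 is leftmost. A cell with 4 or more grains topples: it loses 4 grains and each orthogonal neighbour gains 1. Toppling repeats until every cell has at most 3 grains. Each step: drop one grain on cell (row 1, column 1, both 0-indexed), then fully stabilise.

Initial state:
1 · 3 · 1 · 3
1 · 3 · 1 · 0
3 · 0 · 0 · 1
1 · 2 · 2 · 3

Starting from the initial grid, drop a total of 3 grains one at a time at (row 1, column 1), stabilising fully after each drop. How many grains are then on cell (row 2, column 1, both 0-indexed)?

1

k=0  1 · 3 · 1 · 3
1 · 3 · 1 · 0
3 · 0 · 0 · 1
1 · 2 · 2 · 3
k=1  2 · 0 · 2 · 3
2 · 1 · 2 · 0
3 · 1 · 0 · 1
1 · 2 · 2 · 3
k=2  2 · 0 · 2 · 3
2 · 2 · 2 · 0
3 · 1 · 0 · 1
1 · 2 · 2 · 3
k=3  2 · 0 · 2 · 3
2 · 3 · 2 · 0
3 · 1 · 0 · 1
1 · 2 · 2 · 3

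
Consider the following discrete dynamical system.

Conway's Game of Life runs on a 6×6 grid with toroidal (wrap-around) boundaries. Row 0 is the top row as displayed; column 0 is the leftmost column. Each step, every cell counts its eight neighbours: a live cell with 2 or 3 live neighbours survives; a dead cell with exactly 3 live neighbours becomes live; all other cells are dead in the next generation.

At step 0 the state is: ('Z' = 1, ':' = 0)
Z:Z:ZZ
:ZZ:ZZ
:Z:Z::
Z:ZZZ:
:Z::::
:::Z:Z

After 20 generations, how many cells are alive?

t=0: Z:Z:ZZ
:ZZ:ZZ
:Z:Z::
Z:ZZZ:
:Z::::
:::Z:Z
t=1: ::Z:::
::::::
::::::
Z::ZZ:
ZZ:::Z
:ZZZ:Z
t=2: :ZZZ::
::::::
::::::
ZZ::Z:
::::::
:::ZZZ
t=3: ::ZZ::
::Z:::
::::::
::::::
Z::Z::
:::ZZ:
t=4: ::Z:Z:
::ZZ::
::::::
::::::
:::ZZ:
::::Z:
t=5: ::Z:Z:
::ZZ::
::::::
::::::
:::ZZ:
::::ZZ
t=6: ::Z:ZZ
::ZZ::
::::::
::::::
:::ZZZ
:::::Z
t=7: ::Z:ZZ
::ZZZ:
::::::
::::Z:
::::ZZ
Z:::::
t=8: :ZZ:ZZ
::Z:ZZ
::::Z:
::::ZZ
::::ZZ
Z::Z::
t=9: :ZZ:::
ZZZ:::
::::::
:::Z::
Z::Z::
ZZZZ::
t=10: ::::::
Z:Z:::
:ZZ:::
::::::
Z::ZZ:
Z::Z::
t=11: :Z::::
::Z:::
:ZZ:::
:ZZZ::
:::ZZZ
:::ZZZ
t=12: ::ZZZ:
::Z:::
::::::
ZZ::::
Z::::Z
Z:ZZ:Z
t=13: ::::ZZ
::Z:::
:Z::::
ZZ:::Z
::Z:Z:
Z:Z:::
t=14: :Z:Z:Z
::::::
:ZZ:::
ZZZ::Z
::ZZ::
:Z::Z:
t=15: Z:Z:Z:
ZZ::::
::Z:::
Z:::::
:::ZZZ
ZZ::Z:
t=16: ::ZZ::
Z:ZZ:Z
Z:::::
:::ZZZ
:Z:ZZ:
ZZZ:::
t=17: ::::ZZ
Z:ZZZZ
ZZZ:::
Z:ZZ:Z
:Z::::
Z:::Z:
t=18: :Z::::
::Z:::
::::::
:::Z:Z
:ZZZZ:
Z:::Z:
t=19: :Z::::
::::::
::::::
:::Z::
ZZZ:::
Z:::ZZ
t=20: Z::::Z
::::::
::::::
:ZZ:::
ZZZZZ:
::Z::Z

11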